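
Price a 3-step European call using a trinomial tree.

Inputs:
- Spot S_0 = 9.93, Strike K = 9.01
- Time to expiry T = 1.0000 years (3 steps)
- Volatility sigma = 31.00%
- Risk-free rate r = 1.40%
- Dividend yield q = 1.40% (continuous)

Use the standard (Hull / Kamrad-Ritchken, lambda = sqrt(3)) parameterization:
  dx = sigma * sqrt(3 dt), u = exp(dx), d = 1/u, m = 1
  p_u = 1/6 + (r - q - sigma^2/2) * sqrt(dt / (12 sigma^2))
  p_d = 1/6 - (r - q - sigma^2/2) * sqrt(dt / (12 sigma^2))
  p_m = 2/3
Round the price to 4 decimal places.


Answer: Price = V(0,0) = 1.6710

Derivation:
dt = T/N = 0.333333; dx = sigma*sqrt(3*dt) = 0.310000
u = exp(dx) = 1.363425; d = 1/u = 0.733447
p_u = 0.140833, p_m = 0.666667, p_d = 0.192500
Discount per step: exp(-r*dt) = 0.995344
Stock lattice S(k, j) with j the centered position index:
  k=0: S(0,+0) = 9.9300
  k=1: S(1,-1) = 7.2831; S(1,+0) = 9.9300; S(1,+1) = 13.5388
  k=2: S(2,-2) = 5.3418; S(2,-1) = 7.2831; S(2,+0) = 9.9300; S(2,+1) = 13.5388; S(2,+2) = 18.4592
  k=3: S(3,-3) = 3.9179; S(3,-2) = 5.3418; S(3,-1) = 7.2831; S(3,+0) = 9.9300; S(3,+1) = 13.5388; S(3,+2) = 18.4592; S(3,+3) = 25.1677
Terminal payoffs V(N, j) = max(S_T - K, 0):
  V(3,-3) = 0.000000; V(3,-2) = 0.000000; V(3,-1) = 0.000000; V(3,+0) = 0.920000; V(3,+1) = 4.528811; V(3,+2) = 9.449155; V(3,+3) = 16.157676
Backward induction: V(k, j) = exp(-r*dt) * [p_u * V(k+1, j+1) + p_m * V(k+1, j) + p_d * V(k+1, j-1)]
  V(2,-2) = exp(-r*dt) * [p_u*0.000000 + p_m*0.000000 + p_d*0.000000] = 0.000000
  V(2,-1) = exp(-r*dt) * [p_u*0.920000 + p_m*0.000000 + p_d*0.000000] = 0.128963
  V(2,+0) = exp(-r*dt) * [p_u*4.528811 + p_m*0.920000 + p_d*0.000000] = 1.245316
  V(2,+1) = exp(-r*dt) * [p_u*9.449155 + p_m*4.528811 + p_d*0.920000] = 4.505987
  V(2,+2) = exp(-r*dt) * [p_u*16.157676 + p_m*9.449155 + p_d*4.528811] = 9.402790
  V(1,-1) = exp(-r*dt) * [p_u*1.245316 + p_m*0.128963 + p_d*0.000000] = 0.260141
  V(1,+0) = exp(-r*dt) * [p_u*4.505987 + p_m*1.245316 + p_d*0.128963] = 1.482694
  V(1,+1) = exp(-r*dt) * [p_u*9.402790 + p_m*4.505987 + p_d*1.245316] = 4.546673
  V(0,+0) = exp(-r*dt) * [p_u*4.546673 + p_m*1.482694 + p_d*0.260141] = 1.671046


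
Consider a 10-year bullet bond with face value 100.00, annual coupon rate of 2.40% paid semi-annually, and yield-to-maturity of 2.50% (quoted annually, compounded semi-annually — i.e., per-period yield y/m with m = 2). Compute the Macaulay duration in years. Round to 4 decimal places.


Coupon per period c = face * coupon_rate / m = 1.200000
Periods per year m = 2; per-period yield y/m = 0.012500
Number of cashflows N = 20
Cashflows (t years, CF_t, discount factor 1/(1+y/m)^(m*t), PV):
  t = 0.5000: CF_t = 1.200000, DF = 0.987654, PV = 1.185185
  t = 1.0000: CF_t = 1.200000, DF = 0.975461, PV = 1.170553
  t = 1.5000: CF_t = 1.200000, DF = 0.963418, PV = 1.156102
  t = 2.0000: CF_t = 1.200000, DF = 0.951524, PV = 1.141829
  t = 2.5000: CF_t = 1.200000, DF = 0.939777, PV = 1.127732
  t = 3.0000: CF_t = 1.200000, DF = 0.928175, PV = 1.113810
  t = 3.5000: CF_t = 1.200000, DF = 0.916716, PV = 1.100059
  t = 4.0000: CF_t = 1.200000, DF = 0.905398, PV = 1.086478
  t = 4.5000: CF_t = 1.200000, DF = 0.894221, PV = 1.073065
  t = 5.0000: CF_t = 1.200000, DF = 0.883181, PV = 1.059817
  t = 5.5000: CF_t = 1.200000, DF = 0.872277, PV = 1.046733
  t = 6.0000: CF_t = 1.200000, DF = 0.861509, PV = 1.033810
  t = 6.5000: CF_t = 1.200000, DF = 0.850873, PV = 1.021047
  t = 7.0000: CF_t = 1.200000, DF = 0.840368, PV = 1.008442
  t = 7.5000: CF_t = 1.200000, DF = 0.829993, PV = 0.995992
  t = 8.0000: CF_t = 1.200000, DF = 0.819746, PV = 0.983696
  t = 8.5000: CF_t = 1.200000, DF = 0.809626, PV = 0.971551
  t = 9.0000: CF_t = 1.200000, DF = 0.799631, PV = 0.959557
  t = 9.5000: CF_t = 1.200000, DF = 0.789759, PV = 0.947710
  t = 10.0000: CF_t = 101.200000, DF = 0.780009, PV = 78.936865
Price P = sum_t PV_t = 99.120034
Macaulay numerator sum_t t * PV_t:
  t * PV_t at t = 0.5000: 0.592593
  t * PV_t at t = 1.0000: 1.170553
  t * PV_t at t = 1.5000: 1.734153
  t * PV_t at t = 2.0000: 2.283658
  t * PV_t at t = 2.5000: 2.819331
  t * PV_t at t = 3.0000: 3.341430
  t * PV_t at t = 3.5000: 3.850207
  t * PV_t at t = 4.0000: 4.345913
  t * PV_t at t = 4.5000: 4.828792
  t * PV_t at t = 5.0000: 5.299086
  t * PV_t at t = 5.5000: 5.757031
  t * PV_t at t = 6.0000: 6.202862
  t * PV_t at t = 6.5000: 6.636807
  t * PV_t at t = 7.0000: 7.059092
  t * PV_t at t = 7.5000: 7.469939
  t * PV_t at t = 8.0000: 7.869565
  t * PV_t at t = 8.5000: 8.258185
  t * PV_t at t = 9.0000: 8.636011
  t * PV_t at t = 9.5000: 9.003249
  t * PV_t at t = 10.0000: 789.368651
Macaulay duration D = (sum_t t * PV_t) / P = 886.527106 / 99.120034 = 8.943975

Answer: Macaulay duration = 8.9440 years


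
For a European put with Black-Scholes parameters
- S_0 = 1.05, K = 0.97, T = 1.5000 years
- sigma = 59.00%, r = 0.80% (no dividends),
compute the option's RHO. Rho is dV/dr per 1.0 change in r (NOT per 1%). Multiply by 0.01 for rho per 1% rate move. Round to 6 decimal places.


d1 = 0.4875790590; d2 = -0.2350204151
phi(d1) = 0.3542312953; exp(-qT) = 1.0000000000; exp(-rT) = 0.9880717129
N(-d2) = 0.5929035560
Rho = -K*T*exp(-rT)*N(-d2) = -0.9700 * 1.5000 * 0.9880717129 * 0.5929035560 = -0.852384

Answer: Rho = -0.852384


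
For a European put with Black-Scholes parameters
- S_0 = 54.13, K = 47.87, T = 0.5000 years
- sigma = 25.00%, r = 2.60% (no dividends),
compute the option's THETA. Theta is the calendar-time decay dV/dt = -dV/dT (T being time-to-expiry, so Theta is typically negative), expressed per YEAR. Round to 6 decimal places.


Answer: Theta = -2.338983

Derivation:
d1 = 0.8571523365; d2 = 0.6803756412
phi(d1) = 0.2762929406; exp(-qT) = 1.0000000000; exp(-rT) = 0.9870841350
Theta = -S*exp(-qT)*phi(d1)*sigma/(2*sqrt(T)) + r*K*exp(-rT)*N(-d2) - q*S*exp(-qT)*N(-d1)
N(-d1) = 0.1956803501; N(-d2) = 0.2481333203; sqrt(T) = 0.7071067812
Term 1 = -54.1300 * 1.0000000000 * 0.2762929406 * 0.2500 / (2 * 0.7071067812) = -2.6438257404
Term 2 = 0.0260 * 47.8700 * 0.9870841350 * 0.2481333203 = 0.3048428647
Term 3 = 0 (no dividend yield, q = 0)
Theta = -2.6438257404 + (0.3048428647) + (0.0000000000) = -2.338983


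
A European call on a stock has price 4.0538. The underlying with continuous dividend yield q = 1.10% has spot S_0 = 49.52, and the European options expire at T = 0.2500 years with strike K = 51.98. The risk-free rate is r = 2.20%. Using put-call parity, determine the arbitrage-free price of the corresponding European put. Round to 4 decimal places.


Answer: Put price = 6.3647

Derivation:
Put-call parity: C - P = S_0 * exp(-qT) - K * exp(-rT).
S_0 * exp(-qT) = 49.5200 * 0.99725378 = 49.38400708
K * exp(-rT) = 51.9800 * 0.99451510 = 51.69489476
P = C - S*exp(-qT) + K*exp(-rT)
P = 4.0538 - 49.38400708 + 51.69489476 = 6.3647


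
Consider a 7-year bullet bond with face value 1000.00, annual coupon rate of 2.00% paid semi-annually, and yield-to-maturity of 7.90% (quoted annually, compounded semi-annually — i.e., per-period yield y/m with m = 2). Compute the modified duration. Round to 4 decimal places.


Answer: Modified duration = 6.2055

Derivation:
Coupon per period c = face * coupon_rate / m = 10.000000
Periods per year m = 2; per-period yield y/m = 0.039500
Number of cashflows N = 14
Cashflows (t years, CF_t, discount factor 1/(1+y/m)^(m*t), PV):
  t = 0.5000: CF_t = 10.000000, DF = 0.962001, PV = 9.620010
  t = 1.0000: CF_t = 10.000000, DF = 0.925446, PV = 9.254459
  t = 1.5000: CF_t = 10.000000, DF = 0.890280, PV = 8.902798
  t = 2.0000: CF_t = 10.000000, DF = 0.856450, PV = 8.564500
  t = 2.5000: CF_t = 10.000000, DF = 0.823906, PV = 8.239057
  t = 3.0000: CF_t = 10.000000, DF = 0.792598, PV = 7.925981
  t = 3.5000: CF_t = 10.000000, DF = 0.762480, PV = 7.624802
  t = 4.0000: CF_t = 10.000000, DF = 0.733507, PV = 7.335066
  t = 4.5000: CF_t = 10.000000, DF = 0.705634, PV = 7.056341
  t = 5.0000: CF_t = 10.000000, DF = 0.678821, PV = 6.788207
  t = 5.5000: CF_t = 10.000000, DF = 0.653026, PV = 6.530261
  t = 6.0000: CF_t = 10.000000, DF = 0.628212, PV = 6.282118
  t = 6.5000: CF_t = 10.000000, DF = 0.604340, PV = 6.043403
  t = 7.0000: CF_t = 1010.000000, DF = 0.581376, PV = 587.189745
Price P = sum_t PV_t = 687.356749
First compute Macaulay numerator sum_t t * PV_t:
  t * PV_t at t = 0.5000: 4.810005
  t * PV_t at t = 1.0000: 9.254459
  t * PV_t at t = 1.5000: 13.354197
  t * PV_t at t = 2.0000: 17.129000
  t * PV_t at t = 2.5000: 20.597644
  t * PV_t at t = 3.0000: 23.777944
  t * PV_t at t = 3.5000: 26.686805
  t * PV_t at t = 4.0000: 29.340266
  t * PV_t at t = 4.5000: 31.753534
  t * PV_t at t = 5.0000: 33.941034
  t * PV_t at t = 5.5000: 35.916438
  t * PV_t at t = 6.0000: 37.692707
  t * PV_t at t = 6.5000: 39.282122
  t * PV_t at t = 7.0000: 4110.328217
Macaulay duration D = 4433.864371 / 687.356749 = 6.450601
Modified duration = D / (1 + y/m) = 6.450601 / (1 + 0.039500) = 6.205485


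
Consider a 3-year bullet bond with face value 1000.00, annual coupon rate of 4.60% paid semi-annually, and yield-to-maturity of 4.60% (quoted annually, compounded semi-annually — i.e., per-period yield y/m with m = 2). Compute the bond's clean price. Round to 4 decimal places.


Answer: Price = 1000.0000

Derivation:
Coupon per period c = face * coupon_rate / m = 23.000000
Periods per year m = 2; per-period yield y/m = 0.023000
Number of cashflows N = 6
Cashflows (t years, CF_t, discount factor 1/(1+y/m)^(m*t), PV):
  t = 0.5000: CF_t = 23.000000, DF = 0.977517, PV = 22.482893
  t = 1.0000: CF_t = 23.000000, DF = 0.955540, PV = 21.977413
  t = 1.5000: CF_t = 23.000000, DF = 0.934056, PV = 21.483297
  t = 2.0000: CF_t = 23.000000, DF = 0.913056, PV = 21.000290
  t = 2.5000: CF_t = 23.000000, DF = 0.892528, PV = 20.528143
  t = 3.0000: CF_t = 1023.000000, DF = 0.872461, PV = 892.527963
Price P = sum_t PV_t = 1000.000000


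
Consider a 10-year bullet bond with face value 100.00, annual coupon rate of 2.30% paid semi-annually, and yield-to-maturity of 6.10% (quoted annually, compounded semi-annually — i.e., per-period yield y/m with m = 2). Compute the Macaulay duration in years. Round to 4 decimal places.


Answer: Macaulay duration = 8.7567 years

Derivation:
Coupon per period c = face * coupon_rate / m = 1.150000
Periods per year m = 2; per-period yield y/m = 0.030500
Number of cashflows N = 20
Cashflows (t years, CF_t, discount factor 1/(1+y/m)^(m*t), PV):
  t = 0.5000: CF_t = 1.150000, DF = 0.970403, PV = 1.115963
  t = 1.0000: CF_t = 1.150000, DF = 0.941681, PV = 1.082934
  t = 1.5000: CF_t = 1.150000, DF = 0.913810, PV = 1.050882
  t = 2.0000: CF_t = 1.150000, DF = 0.886764, PV = 1.019779
  t = 2.5000: CF_t = 1.150000, DF = 0.860518, PV = 0.989596
  t = 3.0000: CF_t = 1.150000, DF = 0.835049, PV = 0.960306
  t = 3.5000: CF_t = 1.150000, DF = 0.810334, PV = 0.931884
  t = 4.0000: CF_t = 1.150000, DF = 0.786350, PV = 0.904303
  t = 4.5000: CF_t = 1.150000, DF = 0.763076, PV = 0.877538
  t = 5.0000: CF_t = 1.150000, DF = 0.740491, PV = 0.851565
  t = 5.5000: CF_t = 1.150000, DF = 0.718575, PV = 0.826361
  t = 6.0000: CF_t = 1.150000, DF = 0.697307, PV = 0.801903
  t = 6.5000: CF_t = 1.150000, DF = 0.676669, PV = 0.778169
  t = 7.0000: CF_t = 1.150000, DF = 0.656641, PV = 0.755137
  t = 7.5000: CF_t = 1.150000, DF = 0.637206, PV = 0.732787
  t = 8.0000: CF_t = 1.150000, DF = 0.618347, PV = 0.711099
  t = 8.5000: CF_t = 1.150000, DF = 0.600045, PV = 0.690052
  t = 9.0000: CF_t = 1.150000, DF = 0.582286, PV = 0.669628
  t = 9.5000: CF_t = 1.150000, DF = 0.565052, PV = 0.649809
  t = 10.0000: CF_t = 101.150000, DF = 0.548328, PV = 55.463333
Price P = sum_t PV_t = 71.863029
Macaulay numerator sum_t t * PV_t:
  t * PV_t at t = 0.5000: 0.557982
  t * PV_t at t = 1.0000: 1.082934
  t * PV_t at t = 1.5000: 1.576323
  t * PV_t at t = 2.0000: 2.039557
  t * PV_t at t = 2.5000: 2.473990
  t * PV_t at t = 3.0000: 2.880919
  t * PV_t at t = 3.5000: 3.261594
  t * PV_t at t = 4.0000: 3.617211
  t * PV_t at t = 4.5000: 3.948920
  t * PV_t at t = 5.0000: 4.257826
  t * PV_t at t = 5.5000: 4.544986
  t * PV_t at t = 6.0000: 4.811419
  t * PV_t at t = 6.5000: 5.058098
  t * PV_t at t = 7.0000: 5.285961
  t * PV_t at t = 7.5000: 5.495904
  t * PV_t at t = 8.0000: 5.688790
  t * PV_t at t = 8.5000: 5.865443
  t * PV_t at t = 9.0000: 6.026656
  t * PV_t at t = 9.5000: 6.173188
  t * PV_t at t = 10.0000: 554.633330
Macaulay duration D = (sum_t t * PV_t) / P = 629.281031 / 71.863029 = 8.756673


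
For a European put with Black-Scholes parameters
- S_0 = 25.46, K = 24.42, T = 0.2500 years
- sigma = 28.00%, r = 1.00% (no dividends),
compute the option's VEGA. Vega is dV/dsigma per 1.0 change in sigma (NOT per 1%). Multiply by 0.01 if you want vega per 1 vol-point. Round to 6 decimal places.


d1 = 0.3857580318; d2 = 0.2457580318
phi(d1) = 0.3703365239; exp(-qT) = 1.0000000000; exp(-rT) = 0.9975031224
Vega = S * exp(-qT) * phi(d1) * sqrt(T) = 25.4600 * 1.0000000000 * 0.3703365239 * 0.5000000000 = 4.714384

Answer: Vega = 4.714384


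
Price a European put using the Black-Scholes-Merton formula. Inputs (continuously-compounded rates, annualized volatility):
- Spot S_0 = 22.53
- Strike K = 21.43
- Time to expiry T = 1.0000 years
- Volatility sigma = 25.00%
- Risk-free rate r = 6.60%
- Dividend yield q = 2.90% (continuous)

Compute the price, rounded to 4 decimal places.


Answer: Price = 1.2985

Derivation:
d1 = (ln(S/K) + (r - q + 0.5*sigma^2) * T) / (sigma * sqrt(T)) = 0.47322378
d2 = d1 - sigma * sqrt(T) = 0.22322378
exp(-rT) = 0.93613086; exp(-qT) = 0.97141646
P = K * exp(-rT) * N(-d2) - S_0 * exp(-qT) * N(-d1)
N(-d1) = 0.31802677; N(-d2) = 0.41168067
P = 21.4300 * 0.93613086 * 0.41168067 - 22.5300 * 0.97141646 * 0.31802677 = 1.2985


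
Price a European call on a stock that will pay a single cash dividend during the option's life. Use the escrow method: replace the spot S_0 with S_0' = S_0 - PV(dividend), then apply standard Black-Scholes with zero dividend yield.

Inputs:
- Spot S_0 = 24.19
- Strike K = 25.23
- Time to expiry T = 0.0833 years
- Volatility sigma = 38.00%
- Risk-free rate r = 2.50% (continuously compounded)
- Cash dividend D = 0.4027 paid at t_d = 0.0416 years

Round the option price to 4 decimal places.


PV(D) = D * exp(-r * t_d) = 0.4027 * 0.99896054 = 0.40228141
S_0' = S_0 - PV(D) = 24.1900 - 0.40228141 = 23.78771859
d1 = (ln(S_0'/K) + (r + sigma^2/2)*T) / (sigma*sqrt(T)) = -0.46289274
d2 = d1 - sigma*sqrt(T) = -0.57256735
exp(-rT) = 0.99791967
N(d1) = 0.32172063; N(d2) = 0.28346884
C = S_0' * N(d1) - K * exp(-rT) * N(d2) = 23.78771859 * 0.32172063 - 25.2300 * 0.99791967 * 0.28346884 = 0.5160

Answer: Price = 0.5160


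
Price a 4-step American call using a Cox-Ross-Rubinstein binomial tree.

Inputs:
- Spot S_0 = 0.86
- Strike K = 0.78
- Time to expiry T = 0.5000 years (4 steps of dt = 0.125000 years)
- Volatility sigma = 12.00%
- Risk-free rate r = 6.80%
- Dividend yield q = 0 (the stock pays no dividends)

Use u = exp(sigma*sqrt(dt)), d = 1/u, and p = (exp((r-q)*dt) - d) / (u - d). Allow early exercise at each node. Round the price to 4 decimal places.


dt = T/N = 0.125000
u = exp(sigma*sqrt(dt)) = 1.043339; d = 1/u = 0.958461
p = (exp((r-q)*dt) - d) / (u - d) = 0.589965
Discount per step: exp(-r*dt) = 0.991536
Stock lattice S(k, i) with i counting down-moves:
  k=0: S(0,0) = 0.8600
  k=1: S(1,0) = 0.8973; S(1,1) = 0.8243
  k=2: S(2,0) = 0.9362; S(2,1) = 0.8600; S(2,2) = 0.7900
  k=3: S(3,0) = 0.9767; S(3,1) = 0.8973; S(3,2) = 0.8243; S(3,3) = 0.7572
  k=4: S(4,0) = 1.0191; S(4,1) = 0.9362; S(4,2) = 0.8600; S(4,3) = 0.7900; S(4,4) = 0.7258
Terminal payoffs V(N, i) = max(S_T - K, 0):
  V(4,0) = 0.239062; V(4,1) = 0.156159; V(4,2) = 0.080000; V(4,3) = 0.010037; V(4,4) = 0.000000
Backward induction: V(k, i) = exp(-r*dt) * [p * V(k+1, i) + (1-p) * V(k+1, i+1)]; then take max(V_cont, immediate exercise) for American.
  V(3,0) = exp(-r*dt) * [p*0.239062 + (1-p)*0.156159] = 0.203333; exercise = 0.196731; V(3,0) = max -> 0.203333
  V(3,1) = exp(-r*dt) * [p*0.156159 + (1-p)*0.080000] = 0.123874; exercise = 0.117272; V(3,1) = max -> 0.123874
  V(3,2) = exp(-r*dt) * [p*0.080000 + (1-p)*0.010037] = 0.050878; exercise = 0.044276; V(3,2) = max -> 0.050878
  V(3,3) = exp(-r*dt) * [p*0.010037 + (1-p)*0.000000] = 0.005871; exercise = 0.000000; V(3,3) = max -> 0.005871
  V(2,0) = exp(-r*dt) * [p*0.203333 + (1-p)*0.123874] = 0.169307; exercise = 0.156159; V(2,0) = max -> 0.169307
  V(2,1) = exp(-r*dt) * [p*0.123874 + (1-p)*0.050878] = 0.093148; exercise = 0.080000; V(2,1) = max -> 0.093148
  V(2,2) = exp(-r*dt) * [p*0.050878 + (1-p)*0.005871] = 0.032149; exercise = 0.010037; V(2,2) = max -> 0.032149
  V(1,0) = exp(-r*dt) * [p*0.169307 + (1-p)*0.093148] = 0.136910; exercise = 0.117272; V(1,0) = max -> 0.136910
  V(1,1) = exp(-r*dt) * [p*0.093148 + (1-p)*0.032149] = 0.067560; exercise = 0.044276; V(1,1) = max -> 0.067560
  V(0,0) = exp(-r*dt) * [p*0.136910 + (1-p)*0.067560] = 0.107556; exercise = 0.080000; V(0,0) = max -> 0.107556

Answer: Price = V(0,0) = 0.1076


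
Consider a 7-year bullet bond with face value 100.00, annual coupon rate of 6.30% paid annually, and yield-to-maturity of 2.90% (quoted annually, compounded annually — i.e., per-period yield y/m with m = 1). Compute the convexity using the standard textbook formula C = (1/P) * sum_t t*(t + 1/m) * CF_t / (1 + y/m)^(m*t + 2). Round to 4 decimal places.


Answer: Convexity = 42.7547

Derivation:
Coupon per period c = face * coupon_rate / m = 6.300000
Periods per year m = 1; per-period yield y/m = 0.029000
Number of cashflows N = 7
Cashflows (t years, CF_t, discount factor 1/(1+y/m)^(m*t), PV):
  t = 1.0000: CF_t = 6.300000, DF = 0.971817, PV = 6.122449
  t = 2.0000: CF_t = 6.300000, DF = 0.944429, PV = 5.949902
  t = 3.0000: CF_t = 6.300000, DF = 0.917812, PV = 5.782218
  t = 4.0000: CF_t = 6.300000, DF = 0.891946, PV = 5.619259
  t = 5.0000: CF_t = 6.300000, DF = 0.866808, PV = 5.460893
  t = 6.0000: CF_t = 6.300000, DF = 0.842379, PV = 5.306990
  t = 7.0000: CF_t = 106.300000, DF = 0.818639, PV = 87.021315
Price P = sum_t PV_t = 121.263026
Convexity numerator sum_t t*(t + 1/m) * CF_t / (1+y/m)^(m*t + 2):
  t = 1.0000: term = 11.564435
  t = 2.0000: term = 33.715554
  t = 3.0000: term = 65.530717
  t = 4.0000: term = 106.139808
  t = 5.0000: term = 154.722752
  t = 6.0000: term = 210.507145
  t = 7.0000: term = 4602.384715
Convexity = (1/P) * sum = 5184.565126 / 121.263026 = 42.754707


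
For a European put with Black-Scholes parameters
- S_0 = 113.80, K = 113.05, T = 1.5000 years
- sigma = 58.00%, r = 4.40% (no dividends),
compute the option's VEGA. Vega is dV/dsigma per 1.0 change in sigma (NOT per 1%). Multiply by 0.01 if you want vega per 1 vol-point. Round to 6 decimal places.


Answer: Vega = 50.080459

Derivation:
d1 = 0.4573962083; d2 = -0.2529558171
phi(d1) = 0.3593191893; exp(-qT) = 1.0000000000; exp(-rT) = 0.9361308643
Vega = S * exp(-qT) * phi(d1) * sqrt(T) = 113.8000 * 1.0000000000 * 0.3593191893 * 1.2247448714 = 50.080459


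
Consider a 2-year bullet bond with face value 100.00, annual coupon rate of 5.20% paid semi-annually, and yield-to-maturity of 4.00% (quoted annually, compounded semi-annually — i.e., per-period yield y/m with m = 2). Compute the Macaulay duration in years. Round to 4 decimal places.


Answer: Macaulay duration = 1.9262 years

Derivation:
Coupon per period c = face * coupon_rate / m = 2.600000
Periods per year m = 2; per-period yield y/m = 0.020000
Number of cashflows N = 4
Cashflows (t years, CF_t, discount factor 1/(1+y/m)^(m*t), PV):
  t = 0.5000: CF_t = 2.600000, DF = 0.980392, PV = 2.549020
  t = 1.0000: CF_t = 2.600000, DF = 0.961169, PV = 2.499039
  t = 1.5000: CF_t = 2.600000, DF = 0.942322, PV = 2.450038
  t = 2.0000: CF_t = 102.600000, DF = 0.923845, PV = 94.786541
Price P = sum_t PV_t = 102.284637
Macaulay numerator sum_t t * PV_t:
  t * PV_t at t = 0.5000: 1.274510
  t * PV_t at t = 1.0000: 2.499039
  t * PV_t at t = 1.5000: 3.675057
  t * PV_t at t = 2.0000: 189.573081
Macaulay duration D = (sum_t t * PV_t) / P = 197.021687 / 102.284637 = 1.926210


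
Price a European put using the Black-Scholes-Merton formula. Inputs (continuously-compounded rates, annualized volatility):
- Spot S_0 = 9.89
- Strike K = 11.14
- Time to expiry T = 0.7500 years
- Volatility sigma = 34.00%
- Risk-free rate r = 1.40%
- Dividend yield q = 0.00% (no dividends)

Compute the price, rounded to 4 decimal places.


d1 = (ln(S/K) + (r - q + 0.5*sigma^2) * T) / (sigma * sqrt(T)) = -0.22132243
d2 = d1 - sigma * sqrt(T) = -0.51577107
exp(-rT) = 0.98955493; exp(-qT) = 1.00000000
P = K * exp(-rT) * N(-d2) - S_0 * exp(-qT) * N(-d1)
N(-d1) = 0.58757931; N(-d2) = 0.69699284
P = 11.1400 * 0.98955493 * 0.69699284 - 9.8900 * 1.00000000 * 0.58757931 = 1.8722

Answer: Price = 1.8722


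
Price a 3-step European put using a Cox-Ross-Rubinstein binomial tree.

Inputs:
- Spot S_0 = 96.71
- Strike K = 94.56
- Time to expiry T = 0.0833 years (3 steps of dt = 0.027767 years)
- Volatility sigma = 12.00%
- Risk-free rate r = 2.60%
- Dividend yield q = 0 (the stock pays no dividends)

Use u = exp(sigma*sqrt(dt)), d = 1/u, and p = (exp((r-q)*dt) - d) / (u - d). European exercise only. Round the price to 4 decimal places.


dt = T/N = 0.027767
u = exp(sigma*sqrt(dt)) = 1.020197; d = 1/u = 0.980203
p = (exp((r-q)*dt) - d) / (u - d) = 0.513058
Discount per step: exp(-r*dt) = 0.999278
Stock lattice S(k, i) with i counting down-moves:
  k=0: S(0,0) = 96.7100
  k=1: S(1,0) = 98.6633; S(1,1) = 94.7954
  k=2: S(2,0) = 100.6560; S(2,1) = 96.7100; S(2,2) = 92.9187
  k=3: S(3,0) = 102.6890; S(3,1) = 98.6633; S(3,2) = 94.7954; S(3,3) = 91.0791
Terminal payoffs V(N, i) = max(K - S_T, 0):
  V(3,0) = 0.000000; V(3,1) = 0.000000; V(3,2) = 0.000000; V(3,3) = 3.480859
Backward induction: V(k, i) = exp(-r*dt) * [p * V(k+1, i) + (1-p) * V(k+1, i+1)].
  V(2,0) = exp(-r*dt) * [p*0.000000 + (1-p)*0.000000] = 0.000000
  V(2,1) = exp(-r*dt) * [p*0.000000 + (1-p)*0.000000] = 0.000000
  V(2,2) = exp(-r*dt) * [p*0.000000 + (1-p)*3.480859] = 1.693752
  V(1,0) = exp(-r*dt) * [p*0.000000 + (1-p)*0.000000] = 0.000000
  V(1,1) = exp(-r*dt) * [p*0.000000 + (1-p)*1.693752] = 0.824163
  V(0,0) = exp(-r*dt) * [p*0.000000 + (1-p)*0.824163] = 0.401030

Answer: Price = V(0,0) = 0.4010


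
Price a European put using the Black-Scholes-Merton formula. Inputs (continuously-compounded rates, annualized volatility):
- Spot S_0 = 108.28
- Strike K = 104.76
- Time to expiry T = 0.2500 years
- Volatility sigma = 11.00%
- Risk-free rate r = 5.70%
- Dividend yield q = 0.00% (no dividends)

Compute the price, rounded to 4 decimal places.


Answer: Price = 0.6281

Derivation:
d1 = (ln(S/K) + (r - q + 0.5*sigma^2) * T) / (sigma * sqrt(T)) = 0.88747173
d2 = d1 - sigma * sqrt(T) = 0.83247173
exp(-rT) = 0.98585105; exp(-qT) = 1.00000000
P = K * exp(-rT) * N(-d2) - S_0 * exp(-qT) * N(-d1)
N(-d1) = 0.18741249; N(-d2) = 0.20257136
P = 104.7600 * 0.98585105 * 0.20257136 - 108.2800 * 1.00000000 * 0.18741249 = 0.6281


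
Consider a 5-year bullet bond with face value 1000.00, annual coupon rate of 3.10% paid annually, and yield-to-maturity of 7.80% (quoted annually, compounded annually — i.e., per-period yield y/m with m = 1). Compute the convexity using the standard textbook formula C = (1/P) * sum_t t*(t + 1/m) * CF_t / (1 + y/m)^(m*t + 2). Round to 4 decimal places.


Coupon per period c = face * coupon_rate / m = 31.000000
Periods per year m = 1; per-period yield y/m = 0.078000
Number of cashflows N = 5
Cashflows (t years, CF_t, discount factor 1/(1+y/m)^(m*t), PV):
  t = 1.0000: CF_t = 31.000000, DF = 0.927644, PV = 28.756957
  t = 2.0000: CF_t = 31.000000, DF = 0.860523, PV = 26.676213
  t = 3.0000: CF_t = 31.000000, DF = 0.798259, PV = 24.746023
  t = 4.0000: CF_t = 31.000000, DF = 0.740500, PV = 22.955494
  t = 5.0000: CF_t = 1031.000000, DF = 0.686920, PV = 708.214576
Price P = sum_t PV_t = 811.349264
Convexity numerator sum_t t*(t + 1/m) * CF_t / (1+y/m)^(m*t + 2):
  t = 1.0000: term = 49.492046
  t = 2.0000: term = 137.732966
  t = 3.0000: term = 255.534260
  t = 4.0000: term = 395.074614
  t = 5.0000: term = 18283.047772
Convexity = (1/P) * sum = 19120.881659 / 811.349264 = 23.566770

Answer: Convexity = 23.5668


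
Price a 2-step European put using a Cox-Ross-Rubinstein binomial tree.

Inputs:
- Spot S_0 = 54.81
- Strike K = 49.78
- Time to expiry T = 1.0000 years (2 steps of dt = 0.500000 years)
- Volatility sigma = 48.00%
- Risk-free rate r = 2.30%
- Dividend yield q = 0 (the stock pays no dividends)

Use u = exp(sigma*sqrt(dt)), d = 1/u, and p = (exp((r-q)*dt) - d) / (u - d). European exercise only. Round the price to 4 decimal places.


Answer: Price = V(0,0) = 6.9136

Derivation:
dt = T/N = 0.500000
u = exp(sigma*sqrt(dt)) = 1.404121; d = 1/u = 0.712189
p = (exp((r-q)*dt) - d) / (u - d) = 0.432669
Discount per step: exp(-r*dt) = 0.988566
Stock lattice S(k, i) with i counting down-moves:
  k=0: S(0,0) = 54.8100
  k=1: S(1,0) = 76.9599; S(1,1) = 39.0351
  k=2: S(2,0) = 108.0609; S(2,1) = 54.8100; S(2,2) = 27.8004
Terminal payoffs V(N, i) = max(K - S_T, 0):
  V(2,0) = 0.000000; V(2,1) = 0.000000; V(2,2) = 21.979607
Backward induction: V(k, i) = exp(-r*dt) * [p * V(k+1, i) + (1-p) * V(k+1, i+1)].
  V(1,0) = exp(-r*dt) * [p*0.000000 + (1-p)*0.000000] = 0.000000
  V(1,1) = exp(-r*dt) * [p*0.000000 + (1-p)*21.979607] = 12.327141
  V(0,0) = exp(-r*dt) * [p*0.000000 + (1-p)*12.327141] = 6.913609


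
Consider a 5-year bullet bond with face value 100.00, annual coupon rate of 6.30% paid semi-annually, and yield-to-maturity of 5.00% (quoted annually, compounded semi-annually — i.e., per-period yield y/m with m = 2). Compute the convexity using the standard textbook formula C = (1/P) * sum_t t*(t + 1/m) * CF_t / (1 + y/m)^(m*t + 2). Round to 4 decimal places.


Answer: Convexity = 21.9277

Derivation:
Coupon per period c = face * coupon_rate / m = 3.150000
Periods per year m = 2; per-period yield y/m = 0.025000
Number of cashflows N = 10
Cashflows (t years, CF_t, discount factor 1/(1+y/m)^(m*t), PV):
  t = 0.5000: CF_t = 3.150000, DF = 0.975610, PV = 3.073171
  t = 1.0000: CF_t = 3.150000, DF = 0.951814, PV = 2.998215
  t = 1.5000: CF_t = 3.150000, DF = 0.928599, PV = 2.925088
  t = 2.0000: CF_t = 3.150000, DF = 0.905951, PV = 2.853745
  t = 2.5000: CF_t = 3.150000, DF = 0.883854, PV = 2.784141
  t = 3.0000: CF_t = 3.150000, DF = 0.862297, PV = 2.716235
  t = 3.5000: CF_t = 3.150000, DF = 0.841265, PV = 2.649985
  t = 4.0000: CF_t = 3.150000, DF = 0.820747, PV = 2.585352
  t = 4.5000: CF_t = 3.150000, DF = 0.800728, PV = 2.522294
  t = 5.0000: CF_t = 103.150000, DF = 0.781198, PV = 80.580615
Price P = sum_t PV_t = 105.688842
Convexity numerator sum_t t*(t + 1/m) * CF_t / (1+y/m)^(m*t + 2):
  t = 0.5000: term = 1.462544
  t = 1.0000: term = 4.280617
  t = 1.5000: term = 8.352423
  t = 2.0000: term = 13.581176
  t = 2.5000: term = 19.874891
  t = 3.0000: term = 27.146193
  t = 3.5000: term = 35.312121
  t = 4.0000: term = 44.293949
  t = 4.5000: term = 54.017011
  t = 5.0000: term = 2109.189212
Convexity = (1/P) * sum = 2317.510138 / 105.688842 = 21.927671


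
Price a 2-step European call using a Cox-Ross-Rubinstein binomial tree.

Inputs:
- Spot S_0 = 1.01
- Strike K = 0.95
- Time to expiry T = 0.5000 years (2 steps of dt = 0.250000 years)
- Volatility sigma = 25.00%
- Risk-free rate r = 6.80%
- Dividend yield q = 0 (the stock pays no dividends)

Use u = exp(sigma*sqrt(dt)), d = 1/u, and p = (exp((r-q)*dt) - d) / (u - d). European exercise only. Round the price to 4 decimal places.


Answer: Price = V(0,0) = 0.1256

Derivation:
dt = T/N = 0.250000
u = exp(sigma*sqrt(dt)) = 1.133148; d = 1/u = 0.882497
p = (exp((r-q)*dt) - d) / (u - d) = 0.537194
Discount per step: exp(-r*dt) = 0.983144
Stock lattice S(k, i) with i counting down-moves:
  k=0: S(0,0) = 1.0100
  k=1: S(1,0) = 1.1445; S(1,1) = 0.8913
  k=2: S(2,0) = 1.2969; S(2,1) = 1.0100; S(2,2) = 0.7866
Terminal payoffs V(N, i) = max(S_T - K, 0):
  V(2,0) = 0.346866; V(2,1) = 0.060000; V(2,2) = 0.000000
Backward induction: V(k, i) = exp(-r*dt) * [p * V(k+1, i) + (1-p) * V(k+1, i+1)].
  V(1,0) = exp(-r*dt) * [p*0.346866 + (1-p)*0.060000] = 0.210493
  V(1,1) = exp(-r*dt) * [p*0.060000 + (1-p)*0.000000] = 0.031688
  V(0,0) = exp(-r*dt) * [p*0.210493 + (1-p)*0.031688] = 0.125588


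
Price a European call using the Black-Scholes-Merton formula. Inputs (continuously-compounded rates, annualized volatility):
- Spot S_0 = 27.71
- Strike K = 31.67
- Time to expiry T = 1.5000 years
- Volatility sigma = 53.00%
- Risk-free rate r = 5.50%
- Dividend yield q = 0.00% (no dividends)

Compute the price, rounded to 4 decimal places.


Answer: Price = 6.5321

Derivation:
d1 = (ln(S/K) + (r - q + 0.5*sigma^2) * T) / (sigma * sqrt(T)) = 0.24587100
d2 = d1 - sigma * sqrt(T) = -0.40324379
exp(-rT) = 0.92081144; exp(-qT) = 1.00000000
C = S_0 * exp(-qT) * N(d1) - K * exp(-rT) * N(d2)
N(d1) = 0.59710895; N(d2) = 0.34338445
C = 27.7100 * 1.00000000 * 0.59710895 - 31.6700 * 0.92081144 * 0.34338445 = 6.5321


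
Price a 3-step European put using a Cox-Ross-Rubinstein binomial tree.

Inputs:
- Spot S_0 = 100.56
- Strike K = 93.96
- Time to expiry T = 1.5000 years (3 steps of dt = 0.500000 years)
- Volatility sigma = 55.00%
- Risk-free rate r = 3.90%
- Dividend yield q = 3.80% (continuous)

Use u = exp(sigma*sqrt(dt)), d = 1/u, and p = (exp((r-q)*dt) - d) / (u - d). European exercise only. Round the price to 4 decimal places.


dt = T/N = 0.500000
u = exp(sigma*sqrt(dt)) = 1.475370; d = 1/u = 0.677796
p = (exp((r-q)*dt) - d) / (u - d) = 0.404607
Discount per step: exp(-r*dt) = 0.980689
Stock lattice S(k, i) with i counting down-moves:
  k=0: S(0,0) = 100.5600
  k=1: S(1,0) = 148.3632; S(1,1) = 68.1592
  k=2: S(2,0) = 218.8906; S(2,1) = 100.5600; S(2,2) = 46.1980
  k=3: S(3,0) = 322.9446; S(3,1) = 148.3632; S(3,2) = 68.1592; S(3,3) = 31.3128
Terminal payoffs V(N, i) = max(K - S_T, 0):
  V(3,0) = 0.000000; V(3,1) = 0.000000; V(3,2) = 25.800821; V(3,3) = 62.647156
Backward induction: V(k, i) = exp(-r*dt) * [p * V(k+1, i) + (1-p) * V(k+1, i+1)].
  V(2,0) = exp(-r*dt) * [p*0.000000 + (1-p)*0.000000] = 0.000000
  V(2,1) = exp(-r*dt) * [p*0.000000 + (1-p)*25.800821] = 15.064976
  V(2,2) = exp(-r*dt) * [p*25.800821 + (1-p)*62.647156] = 46.816977
  V(1,0) = exp(-r*dt) * [p*0.000000 + (1-p)*15.064976] = 8.796367
  V(1,1) = exp(-r*dt) * [p*15.064976 + (1-p)*46.816977] = 33.313896
  V(0,0) = exp(-r*dt) * [p*8.796367 + (1-p)*33.313896] = 22.942168

Answer: Price = V(0,0) = 22.9422


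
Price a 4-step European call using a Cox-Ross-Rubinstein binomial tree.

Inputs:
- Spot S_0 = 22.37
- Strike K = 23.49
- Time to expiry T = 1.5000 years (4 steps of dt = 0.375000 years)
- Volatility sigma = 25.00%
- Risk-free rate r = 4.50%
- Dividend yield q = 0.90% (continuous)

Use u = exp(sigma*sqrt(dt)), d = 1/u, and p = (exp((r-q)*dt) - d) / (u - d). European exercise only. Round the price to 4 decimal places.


dt = T/N = 0.375000
u = exp(sigma*sqrt(dt)) = 1.165433; d = 1/u = 0.858050
p = (exp((r-q)*dt) - d) / (u - d) = 0.506018
Discount per step: exp(-r*dt) = 0.983267
Stock lattice S(k, i) with i counting down-moves:
  k=0: S(0,0) = 22.3700
  k=1: S(1,0) = 26.0707; S(1,1) = 19.1946
  k=2: S(2,0) = 30.3837; S(2,1) = 22.3700; S(2,2) = 16.4699
  k=3: S(3,0) = 35.4102; S(3,1) = 26.0707; S(3,2) = 19.1946; S(3,3) = 14.1320
  k=4: S(4,0) = 41.2682; S(4,1) = 30.3837; S(4,2) = 22.3700; S(4,3) = 16.4699; S(4,4) = 12.1260
Terminal payoffs V(N, i) = max(S_T - K, 0):
  V(4,0) = 17.778241; V(4,1) = 6.893722; V(4,2) = 0.000000; V(4,3) = 0.000000; V(4,4) = 0.000000
Backward induction: V(k, i) = exp(-r*dt) * [p * V(k+1, i) + (1-p) * V(k+1, i+1)].
  V(3,0) = exp(-r*dt) * [p*17.778241 + (1-p)*6.893722] = 12.193967
  V(3,1) = exp(-r*dt) * [p*6.893722 + (1-p)*0.000000] = 3.429976
  V(3,2) = exp(-r*dt) * [p*0.000000 + (1-p)*0.000000] = 0.000000
  V(3,3) = exp(-r*dt) * [p*0.000000 + (1-p)*0.000000] = 0.000000
  V(2,0) = exp(-r*dt) * [p*12.193967 + (1-p)*3.429976] = 7.733111
  V(2,1) = exp(-r*dt) * [p*3.429976 + (1-p)*0.000000] = 1.706587
  V(2,2) = exp(-r*dt) * [p*0.000000 + (1-p)*0.000000] = 0.000000
  V(1,0) = exp(-r*dt) * [p*7.733111 + (1-p)*1.706587] = 4.676531
  V(1,1) = exp(-r*dt) * [p*1.706587 + (1-p)*0.000000] = 0.849114
  V(0,0) = exp(-r*dt) * [p*4.676531 + (1-p)*0.849114] = 2.739240

Answer: Price = V(0,0) = 2.7392


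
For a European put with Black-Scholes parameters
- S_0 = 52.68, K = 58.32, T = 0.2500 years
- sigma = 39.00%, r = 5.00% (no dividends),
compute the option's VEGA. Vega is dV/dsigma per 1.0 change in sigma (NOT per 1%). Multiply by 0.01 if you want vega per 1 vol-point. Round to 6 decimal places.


d1 = -0.3599831324; d2 = -0.5549831324
phi(d1) = 0.3739128758; exp(-qT) = 1.0000000000; exp(-rT) = 0.9875778005
Vega = S * exp(-qT) * phi(d1) * sqrt(T) = 52.6800 * 1.0000000000 * 0.3739128758 * 0.5000000000 = 9.848865

Answer: Vega = 9.848865


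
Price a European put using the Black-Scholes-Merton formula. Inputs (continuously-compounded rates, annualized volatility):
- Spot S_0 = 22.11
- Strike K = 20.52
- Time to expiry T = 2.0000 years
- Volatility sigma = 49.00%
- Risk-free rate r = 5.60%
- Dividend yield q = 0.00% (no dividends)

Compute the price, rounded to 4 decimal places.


d1 = (ln(S/K) + (r - q + 0.5*sigma^2) * T) / (sigma * sqrt(T)) = 0.61580339
d2 = d1 - sigma * sqrt(T) = -0.07716126
exp(-rT) = 0.89404426; exp(-qT) = 1.00000000
P = K * exp(-rT) * N(-d2) - S_0 * exp(-qT) * N(-d1)
N(-d1) = 0.26901215; N(-d2) = 0.53075237
P = 20.5200 * 0.89404426 * 0.53075237 - 22.1100 * 1.00000000 * 0.26901215 = 3.7892

Answer: Price = 3.7892


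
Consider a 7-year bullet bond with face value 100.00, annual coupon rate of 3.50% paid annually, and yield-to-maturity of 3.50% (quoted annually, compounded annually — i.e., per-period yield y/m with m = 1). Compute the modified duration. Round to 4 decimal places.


Coupon per period c = face * coupon_rate / m = 3.500000
Periods per year m = 1; per-period yield y/m = 0.035000
Number of cashflows N = 7
Cashflows (t years, CF_t, discount factor 1/(1+y/m)^(m*t), PV):
  t = 1.0000: CF_t = 3.500000, DF = 0.966184, PV = 3.381643
  t = 2.0000: CF_t = 3.500000, DF = 0.933511, PV = 3.267287
  t = 3.0000: CF_t = 3.500000, DF = 0.901943, PV = 3.156799
  t = 4.0000: CF_t = 3.500000, DF = 0.871442, PV = 3.050048
  t = 5.0000: CF_t = 3.500000, DF = 0.841973, PV = 2.946906
  t = 6.0000: CF_t = 3.500000, DF = 0.813501, PV = 2.847252
  t = 7.0000: CF_t = 103.500000, DF = 0.785991, PV = 81.350064
Price P = sum_t PV_t = 100.000000
First compute Macaulay numerator sum_t t * PV_t:
  t * PV_t at t = 1.0000: 3.381643
  t * PV_t at t = 2.0000: 6.534575
  t * PV_t at t = 3.0000: 9.470398
  t * PV_t at t = 4.0000: 12.200191
  t * PV_t at t = 5.0000: 14.734530
  t * PV_t at t = 6.0000: 17.083514
  t * PV_t at t = 7.0000: 569.450451
Macaulay duration D = 632.855302 / 100.000000 = 6.328553
Modified duration = D / (1 + y/m) = 6.328553 / (1 + 0.035000) = 6.114544

Answer: Modified duration = 6.1145


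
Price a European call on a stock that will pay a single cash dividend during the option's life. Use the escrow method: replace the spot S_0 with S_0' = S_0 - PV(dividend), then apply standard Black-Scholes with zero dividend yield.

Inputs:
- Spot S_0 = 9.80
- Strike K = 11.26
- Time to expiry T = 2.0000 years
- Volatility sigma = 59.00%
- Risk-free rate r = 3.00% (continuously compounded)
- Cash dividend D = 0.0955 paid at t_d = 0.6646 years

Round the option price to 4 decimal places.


Answer: Price = 2.8533

Derivation:
PV(D) = D * exp(-r * t_d) = 0.0955 * 0.98025945 = 0.09361478
S_0' = S_0 - PV(D) = 9.8000 - 0.09361478 = 9.70638522
d1 = (ln(S_0'/K) + (r + sigma^2/2)*T) / (sigma*sqrt(T)) = 0.31115972
d2 = d1 - sigma*sqrt(T) = -0.52322628
exp(-rT) = 0.94176453
N(d1) = 0.62216040; N(d2) = 0.30040840
C = S_0' * N(d1) - K * exp(-rT) * N(d2) = 9.70638522 * 0.62216040 - 11.2600 * 0.94176453 * 0.30040840 = 2.8533


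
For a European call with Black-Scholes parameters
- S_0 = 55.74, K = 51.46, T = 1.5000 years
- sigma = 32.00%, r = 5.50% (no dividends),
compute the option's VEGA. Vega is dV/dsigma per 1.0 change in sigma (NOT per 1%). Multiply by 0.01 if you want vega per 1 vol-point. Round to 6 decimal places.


d1 = 0.6103138825; d2 = 0.2183955236
phi(d1) = 0.3311512528; exp(-qT) = 1.0000000000; exp(-rT) = 0.9208114379
Vega = S * exp(-qT) * phi(d1) * sqrt(T) = 55.7400 * 1.0000000000 * 0.3311512528 * 1.2247448714 = 22.606795

Answer: Vega = 22.606795


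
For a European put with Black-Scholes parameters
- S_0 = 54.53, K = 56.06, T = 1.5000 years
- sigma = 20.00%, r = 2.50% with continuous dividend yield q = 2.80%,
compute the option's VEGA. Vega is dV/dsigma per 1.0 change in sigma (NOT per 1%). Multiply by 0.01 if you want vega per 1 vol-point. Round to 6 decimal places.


d1 = -0.0088652619; d2 = -0.2538142361
phi(d1) = 0.3989266037; exp(-qT) = 0.9588697806; exp(-rT) = 0.9631944177
Vega = S * exp(-qT) * phi(d1) * sqrt(T) = 54.5300 * 0.9588697806 * 0.3989266037 * 1.2247448714 = 25.546638

Answer: Vega = 25.546638


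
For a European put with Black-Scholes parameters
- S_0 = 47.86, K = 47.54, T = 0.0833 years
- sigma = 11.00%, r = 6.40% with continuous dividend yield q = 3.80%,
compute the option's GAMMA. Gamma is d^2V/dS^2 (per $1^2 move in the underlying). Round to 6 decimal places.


Answer: Gamma = 0.250552

Derivation:
d1 = 0.2954016365; d2 = 0.2636537231
phi(d1) = 0.3819102687; exp(-qT) = 0.9968396046; exp(-rT) = 0.9946829856
Gamma = exp(-qT) * phi(d1) / (S * sigma * sqrt(T)) = 0.9968396046 * 0.3819102687 / (47.8600 * 0.1100 * 0.2886173938) = 0.250552


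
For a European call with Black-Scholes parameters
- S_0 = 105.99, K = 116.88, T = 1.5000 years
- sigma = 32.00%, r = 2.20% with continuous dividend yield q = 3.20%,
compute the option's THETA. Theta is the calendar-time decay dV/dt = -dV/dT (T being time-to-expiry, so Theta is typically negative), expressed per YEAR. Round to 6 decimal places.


Answer: Theta = -4.526704

Derivation:
d1 = -0.0918635644; d2 = -0.4837819233
phi(d1) = 0.3972625069; exp(-qT) = 0.9531337871; exp(-rT) = 0.9675385596
Theta = -S*exp(-qT)*phi(d1)*sigma/(2*sqrt(T)) - r*K*exp(-rT)*N(d2) + q*S*exp(-qT)*N(d1)
N(d1) = 0.4634032202; N(d2) = 0.3142703227; sqrt(T) = 1.2247448714
Term 1 = -105.9900 * 0.9531337871 * 0.3972625069 * 0.3200 / (2 * 1.2247448714) = -5.2428893125
Term 2 = -0.0220 * 116.8800 * 0.9675385596 * 0.3142703227 = -0.7818699776
Term 3 = 0.0320 * 105.9900 * 0.9531337871 * 0.4634032202 = 1.4980550837
Theta = -5.2428893125 + (-0.7818699776) + (1.4980550837) = -4.526704


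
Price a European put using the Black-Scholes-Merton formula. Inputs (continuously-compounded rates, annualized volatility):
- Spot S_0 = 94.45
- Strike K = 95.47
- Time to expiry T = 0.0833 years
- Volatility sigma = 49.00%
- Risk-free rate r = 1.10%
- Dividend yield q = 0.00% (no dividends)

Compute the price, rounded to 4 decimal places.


d1 = (ln(S/K) + (r - q + 0.5*sigma^2) * T) / (sigma * sqrt(T)) = 0.00123741
d2 = d1 - sigma * sqrt(T) = -0.14018512
exp(-rT) = 0.99908412; exp(-qT) = 1.00000000
P = K * exp(-rT) * N(-d2) - S_0 * exp(-qT) * N(-d1)
N(-d1) = 0.49950635; N(-d2) = 0.55574314
P = 95.4700 * 0.99908412 * 0.55574314 - 94.4500 * 1.00000000 * 0.49950635 = 5.8298

Answer: Price = 5.8298


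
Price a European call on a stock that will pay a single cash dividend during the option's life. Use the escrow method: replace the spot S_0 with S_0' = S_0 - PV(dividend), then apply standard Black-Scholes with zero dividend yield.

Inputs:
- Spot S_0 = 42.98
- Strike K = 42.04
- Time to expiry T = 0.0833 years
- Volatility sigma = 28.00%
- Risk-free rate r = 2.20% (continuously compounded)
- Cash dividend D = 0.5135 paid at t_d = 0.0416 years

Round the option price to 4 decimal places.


Answer: Price = 1.6274

Derivation:
PV(D) = D * exp(-r * t_d) = 0.5135 * 0.99908522 = 0.51303026
S_0' = S_0 - PV(D) = 42.9800 - 0.51303026 = 42.46696974
d1 = (ln(S_0'/K) + (r + sigma^2/2)*T) / (sigma*sqrt(T)) = 0.18812604
d2 = d1 - sigma*sqrt(T) = 0.10731317
exp(-rT) = 0.99816908
N(d1) = 0.57461108; N(d2) = 0.54272973
C = S_0' * N(d1) - K * exp(-rT) * N(d2) = 42.46696974 * 0.57461108 - 42.0400 * 0.99816908 * 0.54272973 = 1.6274


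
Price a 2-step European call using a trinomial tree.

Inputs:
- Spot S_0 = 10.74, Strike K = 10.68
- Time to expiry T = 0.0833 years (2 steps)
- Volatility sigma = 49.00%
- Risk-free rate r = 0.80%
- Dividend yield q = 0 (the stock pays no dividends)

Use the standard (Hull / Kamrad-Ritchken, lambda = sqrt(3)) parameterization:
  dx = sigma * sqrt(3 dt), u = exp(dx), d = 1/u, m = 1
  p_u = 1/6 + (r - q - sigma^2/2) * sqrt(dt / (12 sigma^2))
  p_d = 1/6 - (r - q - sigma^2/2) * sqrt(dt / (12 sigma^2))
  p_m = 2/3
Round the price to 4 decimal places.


dt = T/N = 0.041650; dx = sigma*sqrt(3*dt) = 0.173207
u = exp(dx) = 1.189112; d = 1/u = 0.840964
p_u = 0.153195, p_m = 0.666667, p_d = 0.180139
Discount per step: exp(-r*dt) = 0.999667
Stock lattice S(k, j) with j the centered position index:
  k=0: S(0,+0) = 10.7400
  k=1: S(1,-1) = 9.0320; S(1,+0) = 10.7400; S(1,+1) = 12.7711
  k=2: S(2,-2) = 7.5955; S(2,-1) = 9.0320; S(2,+0) = 10.7400; S(2,+1) = 12.7711; S(2,+2) = 15.1862
Terminal payoffs V(N, j) = max(S_T - K, 0):
  V(2,-2) = 0.000000; V(2,-1) = 0.000000; V(2,+0) = 0.060000; V(2,+1) = 2.091059; V(2,+2) = 4.506215
Backward induction: V(k, j) = exp(-r*dt) * [p_u * V(k+1, j+1) + p_m * V(k+1, j) + p_d * V(k+1, j-1)]
  V(1,-1) = exp(-r*dt) * [p_u*0.060000 + p_m*0.000000 + p_d*0.000000] = 0.009189
  V(1,+0) = exp(-r*dt) * [p_u*2.091059 + p_m*0.060000 + p_d*0.000000] = 0.360219
  V(1,+1) = exp(-r*dt) * [p_u*4.506215 + p_m*2.091059 + p_d*0.060000] = 2.094478
  V(0,+0) = exp(-r*dt) * [p_u*2.094478 + p_m*0.360219 + p_d*0.009189] = 0.562477

Answer: Price = V(0,0) = 0.5625
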